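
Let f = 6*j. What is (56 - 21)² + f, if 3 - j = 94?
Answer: 679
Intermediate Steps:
j = -91 (j = 3 - 1*94 = 3 - 94 = -91)
f = -546 (f = 6*(-91) = -546)
(56 - 21)² + f = (56 - 21)² - 546 = 35² - 546 = 1225 - 546 = 679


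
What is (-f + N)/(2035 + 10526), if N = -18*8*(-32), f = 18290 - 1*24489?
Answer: 10807/12561 ≈ 0.86036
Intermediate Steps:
f = -6199 (f = 18290 - 24489 = -6199)
N = 4608 (N = -144*(-32) = 4608)
(-f + N)/(2035 + 10526) = (-1*(-6199) + 4608)/(2035 + 10526) = (6199 + 4608)/12561 = 10807*(1/12561) = 10807/12561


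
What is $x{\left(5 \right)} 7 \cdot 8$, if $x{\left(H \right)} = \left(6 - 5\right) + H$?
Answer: $336$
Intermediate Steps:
$x{\left(H \right)} = 1 + H$
$x{\left(5 \right)} 7 \cdot 8 = \left(1 + 5\right) 7 \cdot 8 = 6 \cdot 7 \cdot 8 = 42 \cdot 8 = 336$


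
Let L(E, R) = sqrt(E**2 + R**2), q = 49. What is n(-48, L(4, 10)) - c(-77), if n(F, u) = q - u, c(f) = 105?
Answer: -56 - 2*sqrt(29) ≈ -66.770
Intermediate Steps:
n(F, u) = 49 - u
n(-48, L(4, 10)) - c(-77) = (49 - sqrt(4**2 + 10**2)) - 1*105 = (49 - sqrt(16 + 100)) - 105 = (49 - sqrt(116)) - 105 = (49 - 2*sqrt(29)) - 105 = -56 - 2*sqrt(29)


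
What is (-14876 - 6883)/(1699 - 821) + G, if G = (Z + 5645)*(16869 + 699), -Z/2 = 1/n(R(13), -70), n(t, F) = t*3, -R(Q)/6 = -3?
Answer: 261215583107/2634 ≈ 9.9171e+7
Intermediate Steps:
R(Q) = 18 (R(Q) = -6*(-3) = 18)
n(t, F) = 3*t
Z = -1/27 (Z = -2/(3*18) = -2/54 = -2*1/54 = -1/27 ≈ -0.037037)
G = 297512128/3 (G = (-1/27 + 5645)*(16869 + 699) = (152414/27)*17568 = 297512128/3 ≈ 9.9171e+7)
(-14876 - 6883)/(1699 - 821) + G = (-14876 - 6883)/(1699 - 821) + 297512128/3 = -21759/878 + 297512128/3 = 261215583107/2634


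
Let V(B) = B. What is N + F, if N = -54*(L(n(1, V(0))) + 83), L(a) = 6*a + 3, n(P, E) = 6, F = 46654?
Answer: 40066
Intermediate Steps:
L(a) = 3 + 6*a
N = -6588 (N = -54*((3 + 6*6) + 83) = -54*((3 + 36) + 83) = -54*(39 + 83) = -54*122 = -6588)
N + F = -6588 + 46654 = 40066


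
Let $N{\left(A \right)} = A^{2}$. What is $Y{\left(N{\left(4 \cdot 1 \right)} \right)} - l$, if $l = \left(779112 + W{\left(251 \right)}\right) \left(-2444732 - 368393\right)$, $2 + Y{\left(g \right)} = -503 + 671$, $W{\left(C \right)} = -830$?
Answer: $2189404551416$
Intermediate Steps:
$Y{\left(g \right)} = 166$ ($Y{\left(g \right)} = -2 + \left(-503 + 671\right) = -2 + 168 = 166$)
$l = -2189404551250$ ($l = \left(779112 - 830\right) \left(-2444732 - 368393\right) = 778282 \left(-2813125\right) = -2189404551250$)
$Y{\left(N{\left(4 \cdot 1 \right)} \right)} - l = 166 - -2189404551250 = 166 + 2189404551250 = 2189404551416$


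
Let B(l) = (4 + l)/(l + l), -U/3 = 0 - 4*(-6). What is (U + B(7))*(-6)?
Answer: 2991/7 ≈ 427.29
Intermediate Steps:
U = -72 (U = -3*(0 - 4*(-6)) = -3*(0 + 24) = -3*24 = -72)
B(l) = (4 + l)/(2*l) (B(l) = (4 + l)/((2*l)) = (4 + l)*(1/(2*l)) = (4 + l)/(2*l))
(U + B(7))*(-6) = (-72 + (1/2)*(4 + 7)/7)*(-6) = (-72 + (1/2)*(1/7)*11)*(-6) = (-72 + 11/14)*(-6) = -997/14*(-6) = 2991/7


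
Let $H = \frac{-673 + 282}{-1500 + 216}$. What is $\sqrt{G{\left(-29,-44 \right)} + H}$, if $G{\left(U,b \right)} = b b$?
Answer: $\frac{\sqrt{798075015}}{642} \approx 44.003$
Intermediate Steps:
$G{\left(U,b \right)} = b^{2}$
$H = \frac{391}{1284}$ ($H = - \frac{391}{-1284} = \left(-391\right) \left(- \frac{1}{1284}\right) = \frac{391}{1284} \approx 0.30452$)
$\sqrt{G{\left(-29,-44 \right)} + H} = \sqrt{\left(-44\right)^{2} + \frac{391}{1284}} = \sqrt{1936 + \frac{391}{1284}} = \sqrt{\frac{2486215}{1284}} = \frac{\sqrt{798075015}}{642}$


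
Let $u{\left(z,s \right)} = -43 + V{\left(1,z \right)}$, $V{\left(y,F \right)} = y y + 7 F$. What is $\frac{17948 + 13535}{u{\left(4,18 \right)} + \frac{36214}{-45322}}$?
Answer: $- \frac{713436263}{335361} \approx -2127.4$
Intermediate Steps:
$V{\left(y,F \right)} = y^{2} + 7 F$
$u{\left(z,s \right)} = -42 + 7 z$ ($u{\left(z,s \right)} = -43 + \left(1^{2} + 7 z\right) = -43 + \left(1 + 7 z\right) = -42 + 7 z$)
$\frac{17948 + 13535}{u{\left(4,18 \right)} + \frac{36214}{-45322}} = \frac{17948 + 13535}{\left(-42 + 7 \cdot 4\right) + \frac{36214}{-45322}} = \frac{31483}{\left(-42 + 28\right) + 36214 \left(- \frac{1}{45322}\right)} = \frac{31483}{-14 - \frac{18107}{22661}} = \frac{31483}{- \frac{335361}{22661}} = 31483 \left(- \frac{22661}{335361}\right) = - \frac{713436263}{335361}$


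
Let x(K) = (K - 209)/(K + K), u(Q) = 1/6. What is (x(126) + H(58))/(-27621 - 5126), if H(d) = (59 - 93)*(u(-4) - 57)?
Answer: -486865/8252244 ≈ -0.058998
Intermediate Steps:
u(Q) = ⅙
x(K) = (-209 + K)/(2*K) (x(K) = (-209 + K)/((2*K)) = (-209 + K)*(1/(2*K)) = (-209 + K)/(2*K))
H(d) = 5797/3 (H(d) = (59 - 93)*(⅙ - 57) = -34*(-341/6) = 5797/3)
(x(126) + H(58))/(-27621 - 5126) = ((½)*(-209 + 126)/126 + 5797/3)/(-27621 - 5126) = ((½)*(1/126)*(-83) + 5797/3)/(-32747) = (-83/252 + 5797/3)*(-1/32747) = (486865/252)*(-1/32747) = -486865/8252244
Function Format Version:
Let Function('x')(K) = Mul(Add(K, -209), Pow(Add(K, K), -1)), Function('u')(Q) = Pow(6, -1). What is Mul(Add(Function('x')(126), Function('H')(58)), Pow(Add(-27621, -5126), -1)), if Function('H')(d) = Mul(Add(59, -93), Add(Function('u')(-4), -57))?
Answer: Rational(-486865, 8252244) ≈ -0.058998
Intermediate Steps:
Function('u')(Q) = Rational(1, 6)
Function('x')(K) = Mul(Rational(1, 2), Pow(K, -1), Add(-209, K)) (Function('x')(K) = Mul(Add(-209, K), Pow(Mul(2, K), -1)) = Mul(Add(-209, K), Mul(Rational(1, 2), Pow(K, -1))) = Mul(Rational(1, 2), Pow(K, -1), Add(-209, K)))
Function('H')(d) = Rational(5797, 3) (Function('H')(d) = Mul(Add(59, -93), Add(Rational(1, 6), -57)) = Mul(-34, Rational(-341, 6)) = Rational(5797, 3))
Mul(Add(Function('x')(126), Function('H')(58)), Pow(Add(-27621, -5126), -1)) = Mul(Add(Mul(Rational(1, 2), Pow(126, -1), Add(-209, 126)), Rational(5797, 3)), Pow(Add(-27621, -5126), -1)) = Mul(Add(Mul(Rational(1, 2), Rational(1, 126), -83), Rational(5797, 3)), Pow(-32747, -1)) = Mul(Add(Rational(-83, 252), Rational(5797, 3)), Rational(-1, 32747)) = Mul(Rational(486865, 252), Rational(-1, 32747)) = Rational(-486865, 8252244)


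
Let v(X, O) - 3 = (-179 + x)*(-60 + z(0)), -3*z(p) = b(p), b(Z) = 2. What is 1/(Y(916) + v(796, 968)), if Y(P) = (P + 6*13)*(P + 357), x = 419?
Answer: 1/1250805 ≈ 7.9948e-7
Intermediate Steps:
z(p) = -⅔ (z(p) = -⅓*2 = -⅔)
Y(P) = (78 + P)*(357 + P) (Y(P) = (P + 78)*(357 + P) = (78 + P)*(357 + P))
v(X, O) = -14557 (v(X, O) = 3 + (-179 + 419)*(-60 - ⅔) = 3 + 240*(-182/3) = 3 - 14560 = -14557)
1/(Y(916) + v(796, 968)) = 1/((27846 + 916² + 435*916) - 14557) = 1/((27846 + 839056 + 398460) - 14557) = 1/(1265362 - 14557) = 1/1250805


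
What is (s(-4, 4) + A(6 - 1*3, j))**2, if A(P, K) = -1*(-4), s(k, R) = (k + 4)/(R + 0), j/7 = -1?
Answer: 16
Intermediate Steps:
j = -7 (j = 7*(-1) = -7)
s(k, R) = (4 + k)/R
A(P, K) = 4
(s(-4, 4) + A(6 - 1*3, j))**2 = ((4 - 4)/4 + 4)**2 = ((1/4)*0 + 4)**2 = (0 + 4)**2 = 4**2 = 16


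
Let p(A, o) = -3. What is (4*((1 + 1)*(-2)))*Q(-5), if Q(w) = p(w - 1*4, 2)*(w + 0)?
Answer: -240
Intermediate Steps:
Q(w) = -3*w (Q(w) = -3*(w + 0) = -3*w)
(4*((1 + 1)*(-2)))*Q(-5) = (4*((1 + 1)*(-2)))*(-3*(-5)) = (4*(2*(-2)))*15 = (4*(-4))*15 = -16*15 = -240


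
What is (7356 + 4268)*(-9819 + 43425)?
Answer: 390636144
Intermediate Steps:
(7356 + 4268)*(-9819 + 43425) = 11624*33606 = 390636144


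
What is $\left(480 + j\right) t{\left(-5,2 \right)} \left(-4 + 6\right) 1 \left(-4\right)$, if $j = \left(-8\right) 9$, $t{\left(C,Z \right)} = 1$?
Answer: $-3264$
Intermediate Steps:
$j = -72$
$\left(480 + j\right) t{\left(-5,2 \right)} \left(-4 + 6\right) 1 \left(-4\right) = \left(480 - 72\right) 1 \left(-4 + 6\right) 1 \left(-4\right) = 408 \cdot 1 \cdot 2 \cdot 1 \left(-4\right) = 408 \cdot 2 \cdot 1 \left(-4\right) = 408 \cdot 2 \left(-4\right) = 408 \left(-8\right) = -3264$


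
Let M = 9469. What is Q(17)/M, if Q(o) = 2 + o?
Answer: 19/9469 ≈ 0.0020065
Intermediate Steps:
Q(17)/M = (2 + 17)/9469 = 19*(1/9469) = 19/9469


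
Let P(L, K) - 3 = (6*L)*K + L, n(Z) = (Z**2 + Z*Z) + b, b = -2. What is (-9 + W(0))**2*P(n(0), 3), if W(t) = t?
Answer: -2835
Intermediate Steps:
n(Z) = -2 + 2*Z**2 (n(Z) = (Z**2 + Z*Z) - 2 = (Z**2 + Z**2) - 2 = 2*Z**2 - 2 = -2 + 2*Z**2)
P(L, K) = 3 + L + 6*K*L (P(L, K) = 3 + ((6*L)*K + L) = 3 + (6*K*L + L) = 3 + (L + 6*K*L) = 3 + L + 6*K*L)
(-9 + W(0))**2*P(n(0), 3) = (-9 + 0)**2*(3 + (-2 + 2*0**2) + 6*3*(-2 + 2*0**2)) = (-9)**2*(3 + (-2 + 2*0) + 6*3*(-2 + 2*0)) = 81*(3 + (-2 + 0) + 6*3*(-2 + 0)) = 81*(3 - 2 + 6*3*(-2)) = 81*(3 - 2 - 36) = 81*(-35) = -2835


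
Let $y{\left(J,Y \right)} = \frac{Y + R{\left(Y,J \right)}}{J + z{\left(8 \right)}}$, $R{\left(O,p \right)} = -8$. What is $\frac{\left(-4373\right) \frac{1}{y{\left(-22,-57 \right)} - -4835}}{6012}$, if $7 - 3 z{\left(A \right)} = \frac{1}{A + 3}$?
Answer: $- \frac{21865}{145439298} \approx -0.00015034$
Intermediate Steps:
$z{\left(A \right)} = \frac{7}{3} - \frac{1}{3 \left(3 + A\right)}$ ($z{\left(A \right)} = \frac{7}{3} - \frac{1}{3 \left(A + 3\right)} = \frac{7}{3} - \frac{1}{3 \left(3 + A\right)}$)
$y{\left(J,Y \right)} = \frac{-8 + Y}{\frac{76}{33} + J}$ ($y{\left(J,Y \right)} = \frac{Y - 8}{J + \frac{20 + 7 \cdot 8}{3 \left(3 + 8\right)}} = \frac{-8 + Y}{J + \frac{20 + 56}{3 \cdot 11}} = \frac{-8 + Y}{J + \frac{1}{3} \cdot \frac{1}{11} \cdot 76} = \frac{-8 + Y}{J + \frac{76}{33}} = \frac{-8 + Y}{\frac{76}{33} + J}$)
$\frac{\left(-4373\right) \frac{1}{y{\left(-22,-57 \right)} - -4835}}{6012} = \frac{\left(-4373\right) \frac{1}{\frac{33 \left(-8 - 57\right)}{76 + 33 \left(-22\right)} - -4835}}{6012} = - \frac{4373}{33 \frac{1}{76 - 726} \left(-65\right) + 4835} \cdot \frac{1}{6012} = - \frac{4373}{33 \frac{1}{-650} \left(-65\right) + 4835} \cdot \frac{1}{6012} = - \frac{4373}{33 \left(- \frac{1}{650}\right) \left(-65\right) + 4835} \cdot \frac{1}{6012} = - \frac{4373}{\frac{33}{10} + 4835} \cdot \frac{1}{6012} = - \frac{4373}{\frac{48383}{10}} \cdot \frac{1}{6012} = \left(-4373\right) \frac{10}{48383} \cdot \frac{1}{6012} = \left(- \frac{43730}{48383}\right) \frac{1}{6012} = - \frac{21865}{145439298}$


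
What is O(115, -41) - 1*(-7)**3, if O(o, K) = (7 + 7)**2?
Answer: 539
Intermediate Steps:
O(o, K) = 196 (O(o, K) = 14**2 = 196)
O(115, -41) - 1*(-7)**3 = 196 - 1*(-7)**3 = 196 - 1*(-343) = 196 + 343 = 539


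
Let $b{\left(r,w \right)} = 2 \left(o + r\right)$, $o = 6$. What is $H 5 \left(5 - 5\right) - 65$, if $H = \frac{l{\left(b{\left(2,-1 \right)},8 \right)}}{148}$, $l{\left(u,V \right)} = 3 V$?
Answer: $-65$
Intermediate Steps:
$b{\left(r,w \right)} = 12 + 2 r$ ($b{\left(r,w \right)} = 2 \left(6 + r\right) = 12 + 2 r$)
$H = \frac{6}{37}$ ($H = \frac{3 \cdot 8}{148} = 24 \cdot \frac{1}{148} = \frac{6}{37} \approx 0.16216$)
$H 5 \left(5 - 5\right) - 65 = \frac{6 \cdot 5 \left(5 - 5\right)}{37} - 65 = \frac{6 \cdot 5 \cdot 0}{37} - 65 = \frac{6}{37} \cdot 0 - 65 = 0 - 65 = -65$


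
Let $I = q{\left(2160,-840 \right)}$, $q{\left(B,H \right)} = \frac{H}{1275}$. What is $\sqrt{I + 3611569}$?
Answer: $\frac{\sqrt{26093581265}}{85} \approx 1900.4$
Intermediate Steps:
$q{\left(B,H \right)} = \frac{H}{1275}$ ($q{\left(B,H \right)} = H \frac{1}{1275} = \frac{H}{1275}$)
$I = - \frac{56}{85}$ ($I = \frac{1}{1275} \left(-840\right) = - \frac{56}{85} \approx -0.65882$)
$\sqrt{I + 3611569} = \sqrt{- \frac{56}{85} + 3611569} = \sqrt{\frac{306983309}{85}} = \frac{\sqrt{26093581265}}{85}$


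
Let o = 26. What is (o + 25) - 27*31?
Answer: -786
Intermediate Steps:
(o + 25) - 27*31 = (26 + 25) - 27*31 = 51 - 837 = -786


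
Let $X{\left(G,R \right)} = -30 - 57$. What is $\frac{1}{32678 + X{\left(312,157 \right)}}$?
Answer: $\frac{1}{32591} \approx 3.0683 \cdot 10^{-5}$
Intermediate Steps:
$X{\left(G,R \right)} = -87$
$\frac{1}{32678 + X{\left(312,157 \right)}} = \frac{1}{32678 - 87} = \frac{1}{32591}$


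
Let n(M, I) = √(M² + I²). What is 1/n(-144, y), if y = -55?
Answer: √23761/23761 ≈ 0.0064874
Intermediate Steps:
n(M, I) = √(I² + M²)
1/n(-144, y) = 1/(√((-55)² + (-144)²)) = 1/(√(3025 + 20736)) = 1/(√23761) = √23761/23761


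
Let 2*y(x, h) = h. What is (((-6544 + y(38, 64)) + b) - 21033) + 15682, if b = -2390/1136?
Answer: -6739379/568 ≈ -11865.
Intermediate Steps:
b = -1195/568 (b = -2390*1/1136 = -1195/568 ≈ -2.1039)
y(x, h) = h/2
(((-6544 + y(38, 64)) + b) - 21033) + 15682 = (((-6544 + (½)*64) - 1195/568) - 21033) + 15682 = (((-6544 + 32) - 1195/568) - 21033) + 15682 = ((-6512 - 1195/568) - 21033) + 15682 = (-3700011/568 - 21033) + 15682 = -15646755/568 + 15682 = -6739379/568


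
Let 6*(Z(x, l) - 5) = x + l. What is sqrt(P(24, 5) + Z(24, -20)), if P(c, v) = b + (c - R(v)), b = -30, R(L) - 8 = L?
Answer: 2*I*sqrt(30)/3 ≈ 3.6515*I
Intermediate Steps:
Z(x, l) = 5 + l/6 + x/6 (Z(x, l) = 5 + (x + l)/6 = 5 + (l + x)/6 = 5 + (l/6 + x/6) = 5 + l/6 + x/6)
R(L) = 8 + L
P(c, v) = -38 + c - v (P(c, v) = -30 + (c - (8 + v)) = -30 + (c + (-8 - v)) = -30 + (-8 + c - v) = -38 + c - v)
sqrt(P(24, 5) + Z(24, -20)) = sqrt((-38 + 24 - 1*5) + (5 + (1/6)*(-20) + (1/6)*24)) = sqrt((-38 + 24 - 5) + (5 - 10/3 + 4)) = sqrt(-19 + 17/3) = sqrt(-40/3) = 2*I*sqrt(30)/3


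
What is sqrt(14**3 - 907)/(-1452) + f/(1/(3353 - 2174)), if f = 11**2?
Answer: 142659 - sqrt(1837)/1452 ≈ 1.4266e+5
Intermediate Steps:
f = 121
sqrt(14**3 - 907)/(-1452) + f/(1/(3353 - 2174)) = sqrt(14**3 - 907)/(-1452) + 121/(1/(3353 - 2174)) = sqrt(2744 - 907)*(-1/1452) + 121/(1/1179) = sqrt(1837)*(-1/1452) + 121/(1/1179) = -sqrt(1837)/1452 + 121*1179 = -sqrt(1837)/1452 + 142659 = 142659 - sqrt(1837)/1452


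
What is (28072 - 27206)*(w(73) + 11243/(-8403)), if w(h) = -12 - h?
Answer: -628281268/8403 ≈ -74769.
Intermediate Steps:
(28072 - 27206)*(w(73) + 11243/(-8403)) = (28072 - 27206)*((-12 - 1*73) + 11243/(-8403)) = 866*((-12 - 73) + 11243*(-1/8403)) = 866*(-85 - 11243/8403) = 866*(-725498/8403) = -628281268/8403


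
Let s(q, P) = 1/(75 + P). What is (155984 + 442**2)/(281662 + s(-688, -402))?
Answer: 114890796/92103473 ≈ 1.2474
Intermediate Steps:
(155984 + 442**2)/(281662 + s(-688, -402)) = (155984 + 442**2)/(281662 + 1/(75 - 402)) = (155984 + 195364)/(281662 + 1/(-327)) = 351348/(281662 - 1/327) = 351348/(92103473/327) = 351348*(327/92103473) = 114890796/92103473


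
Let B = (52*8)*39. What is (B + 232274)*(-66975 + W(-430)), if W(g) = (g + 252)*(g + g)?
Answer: 21396920290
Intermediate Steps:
B = 16224 (B = 416*39 = 16224)
W(g) = 2*g*(252 + g) (W(g) = (252 + g)*(2*g) = 2*g*(252 + g))
(B + 232274)*(-66975 + W(-430)) = (16224 + 232274)*(-66975 + 2*(-430)*(252 - 430)) = 248498*(-66975 + 2*(-430)*(-178)) = 248498*(-66975 + 153080) = 248498*86105 = 21396920290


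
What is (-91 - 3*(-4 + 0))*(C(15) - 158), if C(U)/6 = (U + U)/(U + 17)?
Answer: 96301/8 ≈ 12038.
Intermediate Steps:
C(U) = 12*U/(17 + U) (C(U) = 6*((U + U)/(U + 17)) = 6*((2*U)/(17 + U)) = 6*(2*U/(17 + U)) = 12*U/(17 + U))
(-91 - 3*(-4 + 0))*(C(15) - 158) = (-91 - 3*(-4 + 0))*(12*15/(17 + 15) - 158) = (-91 - 3*(-4))*(12*15/32 - 158) = (-91 - 1*(-12))*(12*15*(1/32) - 158) = (-91 + 12)*(45/8 - 158) = -79*(-1219/8) = 96301/8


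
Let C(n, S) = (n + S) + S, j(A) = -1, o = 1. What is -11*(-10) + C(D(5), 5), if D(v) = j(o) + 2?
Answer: 121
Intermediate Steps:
D(v) = 1 (D(v) = -1 + 2 = 1)
C(n, S) = n + 2*S (C(n, S) = (S + n) + S = n + 2*S)
-11*(-10) + C(D(5), 5) = -11*(-10) + (1 + 2*5) = 110 + (1 + 10) = 110 + 11 = 121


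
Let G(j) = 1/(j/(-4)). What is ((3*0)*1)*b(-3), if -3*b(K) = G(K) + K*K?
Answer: 0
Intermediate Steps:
G(j) = -4/j (G(j) = 1/(j*(-¼)) = 1/(-j/4) = -4/j)
b(K) = -K²/3 + 4/(3*K) (b(K) = -(-4/K + K*K)/3 = -(-4/K + K²)/3 = -(K² - 4/K)/3 = -K²/3 + 4/(3*K))
((3*0)*1)*b(-3) = ((3*0)*1)*((⅓)*(4 - 1*(-3)³)/(-3)) = (0*1)*((⅓)*(-⅓)*(4 - 1*(-27))) = 0*((⅓)*(-⅓)*(4 + 27)) = 0*((⅓)*(-⅓)*31) = 0*(-31/9) = 0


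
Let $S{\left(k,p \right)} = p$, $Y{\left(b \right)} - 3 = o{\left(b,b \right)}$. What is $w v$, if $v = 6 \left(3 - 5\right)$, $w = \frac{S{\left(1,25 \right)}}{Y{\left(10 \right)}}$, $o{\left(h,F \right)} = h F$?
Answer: $- \frac{300}{103} \approx -2.9126$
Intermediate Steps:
$o{\left(h,F \right)} = F h$
$Y{\left(b \right)} = 3 + b^{2}$ ($Y{\left(b \right)} = 3 + b b = 3 + b^{2}$)
$w = \frac{25}{103}$ ($w = \frac{25}{3 + 10^{2}} = \frac{25}{3 + 100} = \frac{25}{103} \approx 0.24272$)
$v = -12$ ($v = 6 \left(-2\right) = -12$)
$w v = \frac{25}{103} \left(-12\right) = - \frac{300}{103}$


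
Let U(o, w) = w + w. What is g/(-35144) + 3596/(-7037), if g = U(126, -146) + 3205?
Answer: -4737955/7977688 ≈ -0.59390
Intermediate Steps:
U(o, w) = 2*w
g = 2913 (g = 2*(-146) + 3205 = -292 + 3205 = 2913)
g/(-35144) + 3596/(-7037) = 2913/(-35144) + 3596/(-7037) = 2913*(-1/35144) + 3596*(-1/7037) = -2913/35144 - 116/227 = -4737955/7977688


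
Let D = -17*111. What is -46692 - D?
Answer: -44805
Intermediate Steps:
D = -1887
-46692 - D = -46692 - 1*(-1887) = -46692 + 1887 = -44805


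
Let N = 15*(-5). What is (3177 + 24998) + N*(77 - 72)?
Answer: 27800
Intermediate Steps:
N = -75
(3177 + 24998) + N*(77 - 72) = (3177 + 24998) - 75*(77 - 72) = 28175 - 75*5 = 28175 - 375 = 27800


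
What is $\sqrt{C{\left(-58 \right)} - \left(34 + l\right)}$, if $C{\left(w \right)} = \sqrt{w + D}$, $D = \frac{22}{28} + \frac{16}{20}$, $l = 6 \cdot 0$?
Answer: $\frac{\sqrt{-166600 + 70 i \sqrt{276430}}}{70} \approx 0.64021 + 5.866 i$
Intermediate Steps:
$l = 0$
$D = \frac{111}{70}$ ($D = 22 \cdot \frac{1}{28} + 16 \cdot \frac{1}{20} = \frac{11}{14} + \frac{4}{5} = \frac{111}{70} \approx 1.5857$)
$C{\left(w \right)} = \sqrt{\frac{111}{70} + w}$ ($C{\left(w \right)} = \sqrt{w + \frac{111}{70}} = \sqrt{\frac{111}{70} + w}$)
$\sqrt{C{\left(-58 \right)} - \left(34 + l\right)} = \sqrt{\frac{\sqrt{7770 + 4900 \left(-58\right)}}{70} - \left(34 + 0\right)} = \sqrt{\frac{\sqrt{7770 - 284200}}{70} - 34} = \sqrt{\frac{\sqrt{-276430}}{70} - 34} = \sqrt{\frac{i \sqrt{276430}}{70} - 34} = \sqrt{-34 + \frac{i \sqrt{276430}}{70}}$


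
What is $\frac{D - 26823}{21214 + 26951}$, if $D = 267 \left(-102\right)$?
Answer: $- \frac{18019}{16055} \approx -1.1223$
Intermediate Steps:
$D = -27234$
$\frac{D - 26823}{21214 + 26951} = \frac{-27234 - 26823}{21214 + 26951} = \frac{-27234 - 26823}{48165} = \left(-54057\right) \frac{1}{48165} = - \frac{18019}{16055}$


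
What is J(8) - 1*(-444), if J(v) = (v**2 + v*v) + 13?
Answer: 585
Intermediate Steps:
J(v) = 13 + 2*v**2 (J(v) = (v**2 + v**2) + 13 = 2*v**2 + 13 = 13 + 2*v**2)
J(8) - 1*(-444) = (13 + 2*8**2) - 1*(-444) = (13 + 2*64) + 444 = (13 + 128) + 444 = 141 + 444 = 585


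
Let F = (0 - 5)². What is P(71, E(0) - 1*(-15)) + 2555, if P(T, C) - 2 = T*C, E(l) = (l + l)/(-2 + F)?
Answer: 3622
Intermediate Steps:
F = 25 (F = (-5)² = 25)
E(l) = 2*l/23 (E(l) = (l + l)/(-2 + 25) = (2*l)/23 = (2*l)*(1/23) = 2*l/23)
P(T, C) = 2 + C*T (P(T, C) = 2 + T*C = 2 + C*T)
P(71, E(0) - 1*(-15)) + 2555 = (2 + ((2/23)*0 - 1*(-15))*71) + 2555 = (2 + (0 + 15)*71) + 2555 = (2 + 15*71) + 2555 = (2 + 1065) + 2555 = 1067 + 2555 = 3622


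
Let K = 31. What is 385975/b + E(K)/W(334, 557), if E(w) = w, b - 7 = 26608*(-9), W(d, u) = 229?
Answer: -16192972/10967497 ≈ -1.4765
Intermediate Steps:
b = -239465 (b = 7 + 26608*(-9) = 7 - 239472 = -239465)
385975/b + E(K)/W(334, 557) = 385975/(-239465) + 31/229 = 385975*(-1/239465) + 31*(1/229) = -77195/47893 + 31/229 = -16192972/10967497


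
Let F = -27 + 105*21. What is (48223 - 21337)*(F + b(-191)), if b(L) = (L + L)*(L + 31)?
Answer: 1701830028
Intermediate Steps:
b(L) = 2*L*(31 + L) (b(L) = (2*L)*(31 + L) = 2*L*(31 + L))
F = 2178 (F = -27 + 2205 = 2178)
(48223 - 21337)*(F + b(-191)) = (48223 - 21337)*(2178 + 2*(-191)*(31 - 191)) = 26886*(2178 + 2*(-191)*(-160)) = 26886*(2178 + 61120) = 26886*63298 = 1701830028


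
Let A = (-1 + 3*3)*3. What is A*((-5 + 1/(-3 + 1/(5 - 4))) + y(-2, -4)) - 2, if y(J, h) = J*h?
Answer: 58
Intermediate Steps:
A = 24 (A = (-1 + 9)*3 = 8*3 = 24)
A*((-5 + 1/(-3 + 1/(5 - 4))) + y(-2, -4)) - 2 = 24*((-5 + 1/(-3 + 1/(5 - 4))) - 2*(-4)) - 2 = 24*((-5 + 1/(-3 + 1/1)) + 8) - 2 = 24*((-5 + 1/(-3 + 1)) + 8) - 2 = 24*((-5 + 1/(-2)) + 8) - 2 = 24*((-5 - 1/2) + 8) - 2 = 24*(-11/2 + 8) - 2 = 24*(5/2) - 2 = 60 - 2 = 58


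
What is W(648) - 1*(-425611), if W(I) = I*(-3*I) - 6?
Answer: -834107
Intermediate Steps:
W(I) = -6 - 3*I**2 (W(I) = -3*I**2 - 6 = -6 - 3*I**2)
W(648) - 1*(-425611) = (-6 - 3*648**2) - 1*(-425611) = (-6 - 3*419904) + 425611 = (-6 - 1259712) + 425611 = -1259718 + 425611 = -834107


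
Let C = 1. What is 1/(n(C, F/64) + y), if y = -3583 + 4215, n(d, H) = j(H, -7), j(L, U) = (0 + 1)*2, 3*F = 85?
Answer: 1/634 ≈ 0.0015773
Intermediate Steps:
F = 85/3 (F = (⅓)*85 = 85/3 ≈ 28.333)
j(L, U) = 2 (j(L, U) = 1*2 = 2)
n(d, H) = 2
y = 632
1/(n(C, F/64) + y) = 1/(2 + 632) = 1/634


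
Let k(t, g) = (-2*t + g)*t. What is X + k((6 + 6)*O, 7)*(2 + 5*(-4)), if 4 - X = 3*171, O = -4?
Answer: 88483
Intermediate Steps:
k(t, g) = t*(g - 2*t) (k(t, g) = (g - 2*t)*t = t*(g - 2*t))
X = -509 (X = 4 - 3*171 = 4 - 1*513 = 4 - 513 = -509)
X + k((6 + 6)*O, 7)*(2 + 5*(-4)) = -509 + (((6 + 6)*(-4))*(7 - 2*(6 + 6)*(-4)))*(2 + 5*(-4)) = -509 + ((12*(-4))*(7 - 24*(-4)))*(2 - 20) = -509 - 48*(7 - 2*(-48))*(-18) = -509 - 48*(7 + 96)*(-18) = -509 - 48*103*(-18) = -509 - 4944*(-18) = -509 + 88992 = 88483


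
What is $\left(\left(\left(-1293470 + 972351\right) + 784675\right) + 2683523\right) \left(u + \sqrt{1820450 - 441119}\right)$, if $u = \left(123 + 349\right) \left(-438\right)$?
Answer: $-650614524144 + 9441237 \sqrt{153259} \approx -6.4692 \cdot 10^{11}$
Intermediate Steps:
$u = -206736$ ($u = 472 \left(-438\right) = -206736$)
$\left(\left(\left(-1293470 + 972351\right) + 784675\right) + 2683523\right) \left(u + \sqrt{1820450 - 441119}\right) = \left(\left(\left(-1293470 + 972351\right) + 784675\right) + 2683523\right) \left(-206736 + \sqrt{1820450 - 441119}\right) = \left(\left(-321119 + 784675\right) + 2683523\right) \left(-206736 + \sqrt{1379331}\right) = \left(463556 + 2683523\right) \left(-206736 + 3 \sqrt{153259}\right) = 3147079 \left(-206736 + 3 \sqrt{153259}\right) = -650614524144 + 9441237 \sqrt{153259}$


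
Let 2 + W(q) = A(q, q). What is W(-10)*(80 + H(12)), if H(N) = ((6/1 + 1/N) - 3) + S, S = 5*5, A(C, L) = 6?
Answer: 1297/3 ≈ 432.33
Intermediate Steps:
W(q) = 4 (W(q) = -2 + 6 = 4)
S = 25
H(N) = 28 + 1/N (H(N) = ((6/1 + 1/N) - 3) + 25 = ((6*1 + 1/N) - 3) + 25 = ((6 + 1/N) - 3) + 25 = (3 + 1/N) + 25 = 28 + 1/N)
W(-10)*(80 + H(12)) = 4*(80 + (28 + 1/12)) = 4*(80 + 337/12) = 4*(1297/12) = 1297/3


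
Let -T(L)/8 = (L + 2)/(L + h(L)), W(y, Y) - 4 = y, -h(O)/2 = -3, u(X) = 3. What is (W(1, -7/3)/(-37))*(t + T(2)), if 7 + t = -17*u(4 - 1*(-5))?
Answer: 310/37 ≈ 8.3784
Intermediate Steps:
h(O) = 6 (h(O) = -2*(-3) = 6)
W(y, Y) = 4 + y
t = -58 (t = -7 - 17*3 = -7 - 51 = -58)
T(L) = -8*(2 + L)/(6 + L) (T(L) = -8*(L + 2)/(L + 6) = -8*(2 + L)/(6 + L))
(W(1, -7/3)/(-37))*(t + T(2)) = ((4 + 1)/(-37))*(-58 + 8*(-2 - 1*2)/(6 + 2)) = (5*(-1/37))*(-58 + 8*(-2 - 2)/8) = -5*(-58 + 8*(⅛)*(-4))/37 = -5*(-58 - 4)/37 = -5/37*(-62) = 310/37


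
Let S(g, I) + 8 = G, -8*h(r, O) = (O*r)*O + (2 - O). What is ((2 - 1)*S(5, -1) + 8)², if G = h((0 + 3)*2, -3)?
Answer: 3481/64 ≈ 54.391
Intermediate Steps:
h(r, O) = -¼ + O/8 - r*O²/8 (h(r, O) = -((O*r)*O + (2 - O))/8 = -(r*O² + (2 - O))/8 = -(2 - O + r*O²)/8 = -¼ + O/8 - r*O²/8)
G = -59/8 (G = -¼ + (⅛)*(-3) - ⅛*(0 + 3)*2*(-3)² = -¼ - 3/8 - ⅛*3*2*9 = -¼ - 3/8 - ⅛*6*9 = -¼ - 3/8 - 27/4 = -59/8 ≈ -7.3750)
S(g, I) = -123/8 (S(g, I) = -8 - 59/8 = -123/8)
((2 - 1)*S(5, -1) + 8)² = ((2 - 1)*(-123/8) + 8)² = (1*(-123/8) + 8)² = (-123/8 + 8)² = (-59/8)² = 3481/64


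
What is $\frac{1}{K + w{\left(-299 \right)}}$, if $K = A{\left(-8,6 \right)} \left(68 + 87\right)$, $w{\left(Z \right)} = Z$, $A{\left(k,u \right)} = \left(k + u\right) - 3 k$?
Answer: $\frac{1}{3111} \approx 0.00032144$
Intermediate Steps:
$A{\left(k,u \right)} = u - 2 k$
$K = 3410$ ($K = \left(6 - -16\right) \left(68 + 87\right) = \left(6 + 16\right) 155 = 22 \cdot 155 = 3410$)
$\frac{1}{K + w{\left(-299 \right)}} = \frac{1}{3410 - 299} = \frac{1}{3111}$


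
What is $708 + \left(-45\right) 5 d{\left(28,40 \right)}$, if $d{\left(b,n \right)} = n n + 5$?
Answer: $-360417$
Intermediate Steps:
$d{\left(b,n \right)} = 5 + n^{2}$ ($d{\left(b,n \right)} = n^{2} + 5 = 5 + n^{2}$)
$708 + \left(-45\right) 5 d{\left(28,40 \right)} = 708 + \left(-45\right) 5 \left(5 + 40^{2}\right) = 708 - 225 \left(5 + 1600\right) = 708 - 361125 = -360417$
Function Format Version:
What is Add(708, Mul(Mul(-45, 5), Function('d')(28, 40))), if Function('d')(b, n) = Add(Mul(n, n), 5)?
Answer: -360417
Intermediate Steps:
Function('d')(b, n) = Add(5, Pow(n, 2)) (Function('d')(b, n) = Add(Pow(n, 2), 5) = Add(5, Pow(n, 2)))
Add(708, Mul(Mul(-45, 5), Function('d')(28, 40))) = Add(708, Mul(Mul(-45, 5), Add(5, Pow(40, 2)))) = Add(708, Mul(-225, Add(5, 1600))) = Add(708, Mul(-225, 1605)) = Add(708, -361125) = -360417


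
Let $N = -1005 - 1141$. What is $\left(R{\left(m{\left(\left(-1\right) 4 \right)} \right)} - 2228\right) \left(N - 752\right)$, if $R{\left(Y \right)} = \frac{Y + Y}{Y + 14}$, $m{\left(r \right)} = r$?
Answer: $\frac{32295312}{5} \approx 6.4591 \cdot 10^{6}$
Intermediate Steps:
$R{\left(Y \right)} = \frac{2 Y}{14 + Y}$
$N = -2146$
$\left(R{\left(m{\left(\left(-1\right) 4 \right)} \right)} - 2228\right) \left(N - 752\right) = \left(\frac{2 \left(\left(-1\right) 4\right)}{14 - 4} - 2228\right) \left(-2146 - 752\right) = \left(2 \left(-4\right) \frac{1}{14 - 4} - 2228\right) \left(-2898\right) = \left(2 \left(-4\right) \frac{1}{10} - 2228\right) \left(-2898\right) = \left(- \frac{4}{5} - 2228\right) \left(-2898\right) = \left(- \frac{11144}{5}\right) \left(-2898\right) = \frac{32295312}{5}$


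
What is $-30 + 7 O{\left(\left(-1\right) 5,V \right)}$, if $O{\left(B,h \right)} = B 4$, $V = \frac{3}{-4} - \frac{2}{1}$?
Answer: $-170$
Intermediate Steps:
$V = - \frac{11}{4}$ ($V = 3 \left(- \frac{1}{4}\right) - 2 = - \frac{3}{4} - 2 = - \frac{11}{4} \approx -2.75$)
$O{\left(B,h \right)} = 4 B$
$-30 + 7 O{\left(\left(-1\right) 5,V \right)} = -30 + 7 \cdot 4 \left(\left(-1\right) 5\right) = -30 + 7 \cdot 4 \left(-5\right) = -30 + 7 \left(-20\right) = -30 - 140 = -170$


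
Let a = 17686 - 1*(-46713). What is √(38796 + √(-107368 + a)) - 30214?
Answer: -30214 + √(38796 + I*√42969) ≈ -30017.0 + 0.5262*I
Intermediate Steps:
a = 64399 (a = 17686 + 46713 = 64399)
√(38796 + √(-107368 + a)) - 30214 = √(38796 + √(-107368 + 64399)) - 30214 = √(38796 + √(-42969)) - 30214 = √(38796 + I*√42969) - 30214 = -30214 + √(38796 + I*√42969)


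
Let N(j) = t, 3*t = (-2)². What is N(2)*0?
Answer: 0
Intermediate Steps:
t = 4/3 (t = (⅓)*(-2)² = (⅓)*4 = 4/3 ≈ 1.3333)
N(j) = 4/3
N(2)*0 = (4/3)*0 = 0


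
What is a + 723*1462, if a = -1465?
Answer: 1055561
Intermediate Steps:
a + 723*1462 = -1465 + 723*1462 = -1465 + 1057026 = 1055561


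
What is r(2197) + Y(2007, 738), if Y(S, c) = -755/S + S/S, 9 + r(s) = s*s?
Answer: 9687388852/2007 ≈ 4.8268e+6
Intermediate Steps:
r(s) = -9 + s² (r(s) = -9 + s*s = -9 + s²)
Y(S, c) = 1 - 755/S (Y(S, c) = -755/S + 1 = 1 - 755/S)
r(2197) + Y(2007, 738) = (-9 + 2197²) + (-755 + 2007)/2007 = (-9 + 4826809) + (1/2007)*1252 = 4826800 + 1252/2007 = 9687388852/2007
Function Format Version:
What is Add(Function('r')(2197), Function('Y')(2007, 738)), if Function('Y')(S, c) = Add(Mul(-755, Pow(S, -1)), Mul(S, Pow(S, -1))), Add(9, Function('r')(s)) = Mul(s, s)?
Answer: Rational(9687388852, 2007) ≈ 4.8268e+6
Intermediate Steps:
Function('r')(s) = Add(-9, Pow(s, 2)) (Function('r')(s) = Add(-9, Mul(s, s)) = Add(-9, Pow(s, 2)))
Function('Y')(S, c) = Add(1, Mul(-755, Pow(S, -1))) (Function('Y')(S, c) = Add(Mul(-755, Pow(S, -1)), 1) = Add(1, Mul(-755, Pow(S, -1))))
Add(Function('r')(2197), Function('Y')(2007, 738)) = Add(Add(-9, Pow(2197, 2)), Mul(Pow(2007, -1), Add(-755, 2007))) = Add(Add(-9, 4826809), Mul(Rational(1, 2007), 1252)) = Add(4826800, Rational(1252, 2007)) = Rational(9687388852, 2007)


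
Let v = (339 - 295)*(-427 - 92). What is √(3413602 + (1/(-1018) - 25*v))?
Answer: √4129235049630/1018 ≈ 1996.1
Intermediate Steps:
v = -22836 (v = 44*(-519) = -22836)
√(3413602 + (1/(-1018) - 25*v)) = √(3413602 + (1/(-1018) - 25*(-22836))) = √(3413602 + (-1/1018 + 570900)) = √(3413602 + 581176199/1018) = √(4056223035/1018) = √4129235049630/1018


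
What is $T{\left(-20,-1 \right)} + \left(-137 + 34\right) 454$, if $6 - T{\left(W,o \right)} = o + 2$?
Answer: $-46757$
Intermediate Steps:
$T{\left(W,o \right)} = 4 - o$ ($T{\left(W,o \right)} = 6 - \left(o + 2\right) = 6 - \left(2 + o\right) = 4 - o$)
$T{\left(-20,-1 \right)} + \left(-137 + 34\right) 454 = \left(4 - -1\right) + \left(-137 + 34\right) 454 = \left(4 + 1\right) - 46762 = 5 - 46762 = -46757$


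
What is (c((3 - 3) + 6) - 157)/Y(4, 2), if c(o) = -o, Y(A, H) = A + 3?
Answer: -163/7 ≈ -23.286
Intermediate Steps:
Y(A, H) = 3 + A
(c((3 - 3) + 6) - 157)/Y(4, 2) = (-((3 - 3) + 6) - 157)/(3 + 4) = (-(0 + 6) - 157)/7 = (-1*6 - 157)*(⅐) = (-6 - 157)*(⅐) = -163*⅐ = -163/7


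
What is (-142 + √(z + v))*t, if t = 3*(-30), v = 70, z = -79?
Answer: 12780 - 270*I ≈ 12780.0 - 270.0*I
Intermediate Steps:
t = -90
(-142 + √(z + v))*t = (-142 + √(-79 + 70))*(-90) = (-142 + √(-9))*(-90) = (-142 + 3*I)*(-90) = 12780 - 270*I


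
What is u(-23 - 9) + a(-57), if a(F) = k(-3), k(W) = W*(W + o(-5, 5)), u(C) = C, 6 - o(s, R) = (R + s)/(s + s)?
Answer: -41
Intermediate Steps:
o(s, R) = 6 - (R + s)/(2*s) (o(s, R) = 6 - (R + s)/(s + s) = 6 - (R + s)/(2*s))
k(W) = W*(6 + W) (k(W) = W*(W + (½)*(-1*5 + 11*(-5))/(-5)) = W*(W + (½)*(-⅕)*(-5 - 55)) = W*(W + (½)*(-⅕)*(-60)) = W*(W + 6) = W*(6 + W))
a(F) = -9 (a(F) = -3*(6 - 3) = -3*3 = -9)
u(-23 - 9) + a(-57) = (-23 - 9) - 9 = -32 - 9 = -41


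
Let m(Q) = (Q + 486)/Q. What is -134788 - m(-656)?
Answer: -44210549/328 ≈ -1.3479e+5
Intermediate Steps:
m(Q) = (486 + Q)/Q
-134788 - m(-656) = -134788 - (486 - 656)/(-656) = -134788 - (-1)*(-170)/656 = -134788 - 1*85/328 = -134788 - 85/328 = -44210549/328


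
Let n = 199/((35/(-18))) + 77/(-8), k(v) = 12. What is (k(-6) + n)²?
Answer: 783496081/78400 ≈ 9993.6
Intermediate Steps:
n = -31351/280 (n = 199/((35*(-1/18))) + 77*(-⅛) = 199/(-35/18) - 77/8 = 199*(-18/35) - 77/8 = -3582/35 - 77/8 = -31351/280 ≈ -111.97)
(k(-6) + n)² = (12 - 31351/280)² = (-27991/280)² = 783496081/78400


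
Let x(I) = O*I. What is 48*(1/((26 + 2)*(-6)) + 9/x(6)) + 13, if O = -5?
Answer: -59/35 ≈ -1.6857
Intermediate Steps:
x(I) = -5*I
48*(1/((26 + 2)*(-6)) + 9/x(6)) + 13 = 48*(1/((26 + 2)*(-6)) + 9/((-5*6))) + 13 = 48*(-⅙/28 + 9/(-30)) + 13 = 48*((1/28)*(-⅙) + 9*(-1/30)) + 13 = 48*(-1/168 - 3/10) + 13 = 48*(-257/840) + 13 = -514/35 + 13 = -59/35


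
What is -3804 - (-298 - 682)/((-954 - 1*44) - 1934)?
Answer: -2788577/733 ≈ -3804.3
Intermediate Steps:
-3804 - (-298 - 682)/((-954 - 1*44) - 1934) = -3804 - (-980)/((-954 - 44) - 1934) = -3804 - (-980)/(-998 - 1934) = -3804 - (-980)/(-2932) = -3804 - (-980)*(-1)/2932 = -3804 - 1*245/733 = -3804 - 245/733 = -2788577/733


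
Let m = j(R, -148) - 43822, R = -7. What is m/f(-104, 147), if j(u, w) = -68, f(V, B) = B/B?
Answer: -43890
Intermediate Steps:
f(V, B) = 1
m = -43890 (m = -68 - 43822 = -43890)
m/f(-104, 147) = -43890/1 = -43890*1 = -43890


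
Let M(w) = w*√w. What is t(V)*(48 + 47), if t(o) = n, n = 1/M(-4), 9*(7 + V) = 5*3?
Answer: 95*I/8 ≈ 11.875*I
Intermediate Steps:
V = -16/3 (V = -7 + (5*3)/9 = -7 + (⅑)*15 = -7 + 5/3 = -16/3 ≈ -5.3333)
M(w) = w^(3/2)
n = I/8 (n = 1/((-4)^(3/2)) = 1/(-8*I) = I/8 ≈ 0.125*I)
t(o) = I/8
t(V)*(48 + 47) = (I/8)*(48 + 47) = (I/8)*95 = 95*I/8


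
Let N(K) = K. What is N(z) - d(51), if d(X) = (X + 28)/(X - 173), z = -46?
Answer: -5533/122 ≈ -45.352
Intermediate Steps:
d(X) = (28 + X)/(-173 + X)
N(z) - d(51) = -46 - (28 + 51)/(-173 + 51) = -46 - 79/(-122) = -46 - (-1)*79/122 = -46 - 1*(-79/122) = -46 + 79/122 = -5533/122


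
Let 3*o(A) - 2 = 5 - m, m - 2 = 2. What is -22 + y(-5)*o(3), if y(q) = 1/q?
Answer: -111/5 ≈ -22.200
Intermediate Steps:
m = 4 (m = 2 + 2 = 4)
o(A) = 1 (o(A) = ⅔ + (5 - 1*4)/3 = ⅔ + (5 - 4)/3 = ⅔ + (⅓)*1 = ⅔ + ⅓ = 1)
-22 + y(-5)*o(3) = -22 + 1/(-5) = -22 - ⅕*1 = -22 - ⅕ = -111/5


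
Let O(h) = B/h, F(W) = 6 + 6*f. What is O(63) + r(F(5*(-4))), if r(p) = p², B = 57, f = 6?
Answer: 37063/21 ≈ 1764.9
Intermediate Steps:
F(W) = 42 (F(W) = 6 + 6*6 = 6 + 36 = 42)
O(h) = 57/h
O(63) + r(F(5*(-4))) = 57/63 + 42² = 57*(1/63) + 1764 = 19/21 + 1764 = 37063/21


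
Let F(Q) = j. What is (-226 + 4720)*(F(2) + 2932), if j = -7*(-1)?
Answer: 13207866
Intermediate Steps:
j = 7
F(Q) = 7
(-226 + 4720)*(F(2) + 2932) = (-226 + 4720)*(7 + 2932) = 4494*2939 = 13207866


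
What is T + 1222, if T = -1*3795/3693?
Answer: 1503017/1231 ≈ 1221.0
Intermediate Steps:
T = -1265/1231 (T = -3795*1/3693 = -1265/1231 ≈ -1.0276)
T + 1222 = -1265/1231 + 1222 = 1503017/1231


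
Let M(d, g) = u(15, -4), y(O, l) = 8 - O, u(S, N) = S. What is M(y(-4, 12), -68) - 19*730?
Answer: -13855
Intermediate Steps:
M(d, g) = 15
M(y(-4, 12), -68) - 19*730 = 15 - 19*730 = 15 - 13870 = -13855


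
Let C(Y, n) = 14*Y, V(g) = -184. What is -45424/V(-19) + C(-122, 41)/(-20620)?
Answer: 29279911/118565 ≈ 246.95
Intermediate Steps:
-45424/V(-19) + C(-122, 41)/(-20620) = -45424/(-184) + (14*(-122))/(-20620) = -45424*(-1/184) - 1708*(-1/20620) = 5678/23 + 427/5155 = 29279911/118565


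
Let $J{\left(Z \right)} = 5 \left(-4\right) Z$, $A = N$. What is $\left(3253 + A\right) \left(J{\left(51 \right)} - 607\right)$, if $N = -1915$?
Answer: $-2176926$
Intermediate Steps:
$A = -1915$
$J{\left(Z \right)} = - 20 Z$
$\left(3253 + A\right) \left(J{\left(51 \right)} - 607\right) = \left(3253 - 1915\right) \left(\left(-20\right) 51 - 607\right) = 1338 \left(-1020 - 607\right) = 1338 \left(-1627\right) = -2176926$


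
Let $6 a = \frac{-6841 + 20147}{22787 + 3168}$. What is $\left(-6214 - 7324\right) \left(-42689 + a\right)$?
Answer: $\frac{44999937430616}{77865} \approx 5.7792 \cdot 10^{8}$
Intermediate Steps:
$a = \frac{6653}{77865}$ ($a = \frac{\left(-6841 + 20147\right) \frac{1}{22787 + 3168}}{6} = \frac{13306 \cdot \frac{1}{25955}}{6} = \frac{1}{6} \cdot \frac{13306}{25955} = \frac{6653}{77865} \approx 0.085443$)
$\left(-6214 - 7324\right) \left(-42689 + a\right) = \left(-6214 - 7324\right) \left(-42689 + \frac{6653}{77865}\right) = \left(-13538\right) \left(- \frac{3323972332}{77865}\right) = \frac{44999937430616}{77865}$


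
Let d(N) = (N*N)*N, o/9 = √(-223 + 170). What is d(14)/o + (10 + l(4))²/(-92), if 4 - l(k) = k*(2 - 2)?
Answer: -49/23 - 2744*I*√53/477 ≈ -2.1304 - 41.88*I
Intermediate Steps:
l(k) = 4 (l(k) = 4 - k*(2 - 2) = 4 - k*0 = 4 - 1*0 = 4 + 0 = 4)
o = 9*I*√53 (o = 9*√(-223 + 170) = 9*√(-53) = 9*(I*√53) = 9*I*√53 ≈ 65.521*I)
d(N) = N³ (d(N) = N²*N = N³)
d(14)/o + (10 + l(4))²/(-92) = 14³/((9*I*√53)) + (10 + 4)²/(-92) = 2744*(-I*√53/477) + 14²*(-1/92) = -2744*I*√53/477 + 196*(-1/92) = -2744*I*√53/477 - 49/23 = -49/23 - 2744*I*√53/477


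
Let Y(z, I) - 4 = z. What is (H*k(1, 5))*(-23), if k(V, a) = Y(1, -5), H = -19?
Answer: 2185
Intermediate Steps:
Y(z, I) = 4 + z
k(V, a) = 5 (k(V, a) = 4 + 1 = 5)
(H*k(1, 5))*(-23) = -19*5*(-23) = -95*(-23) = 2185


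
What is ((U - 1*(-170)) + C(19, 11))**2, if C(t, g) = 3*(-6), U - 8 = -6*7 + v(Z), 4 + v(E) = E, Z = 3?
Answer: 13689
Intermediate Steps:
v(E) = -4 + E
U = -35 (U = 8 + (-6*7 + (-4 + 3)) = 8 + (-42 - 1) = 8 - 43 = -35)
C(t, g) = -18
((U - 1*(-170)) + C(19, 11))**2 = ((-35 - 1*(-170)) - 18)**2 = ((-35 + 170) - 18)**2 = (135 - 18)**2 = 117**2 = 13689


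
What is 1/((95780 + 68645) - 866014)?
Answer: -1/701589 ≈ -1.4253e-6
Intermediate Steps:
1/((95780 + 68645) - 866014) = 1/(164425 - 866014) = 1/(-701589) = -1/701589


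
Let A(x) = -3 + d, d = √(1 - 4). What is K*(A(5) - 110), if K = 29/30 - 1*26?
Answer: 84863/30 - 751*I*√3/30 ≈ 2828.8 - 43.359*I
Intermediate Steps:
d = I*√3 (d = √(-3) = I*√3 ≈ 1.732*I)
A(x) = -3 + I*√3
K = -751/30 (K = 29*(1/30) - 26 = 29/30 - 26 = -751/30 ≈ -25.033)
K*(A(5) - 110) = -751*((-3 + I*√3) - 110)/30 = -751*(-113 + I*√3)/30 = 84863/30 - 751*I*√3/30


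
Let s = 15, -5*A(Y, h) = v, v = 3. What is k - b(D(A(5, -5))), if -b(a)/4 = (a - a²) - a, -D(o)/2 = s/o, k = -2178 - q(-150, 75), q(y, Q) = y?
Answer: -12028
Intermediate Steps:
A(Y, h) = -⅗ (A(Y, h) = -⅕*3 = -⅗)
k = -2028 (k = -2178 - 1*(-150) = -2178 + 150 = -2028)
D(o) = -30/o
b(a) = 4*a² (b(a) = -4*((a - a²) - a) = -(-4)*a² = 4*a²)
k - b(D(A(5, -5))) = -2028 - 4*(-30/(-⅗))² = -2028 - 4*(-30*(-5/3))² = -2028 - 4*50² = -2028 - 4*2500 = -2028 - 1*10000 = -2028 - 10000 = -12028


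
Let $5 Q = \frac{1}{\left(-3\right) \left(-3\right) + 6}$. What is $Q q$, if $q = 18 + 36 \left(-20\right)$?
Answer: $- \frac{234}{25} \approx -9.36$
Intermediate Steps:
$q = -702$ ($q = 18 - 720 = -702$)
$Q = \frac{1}{75}$ ($Q = \frac{1}{5 \left(\left(-3\right) \left(-3\right) + 6\right)} = \frac{1}{5 \left(9 + 6\right)} = \frac{1}{5 \cdot 15} = \frac{1}{5} \cdot \frac{1}{15} = \frac{1}{75} \approx 0.013333$)
$Q q = \frac{1}{75} \left(-702\right) = - \frac{234}{25}$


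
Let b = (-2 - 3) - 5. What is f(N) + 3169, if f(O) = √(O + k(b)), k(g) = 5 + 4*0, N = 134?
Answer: 3169 + √139 ≈ 3180.8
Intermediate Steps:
b = -10 (b = -5 - 5 = -10)
k(g) = 5 (k(g) = 5 + 0 = 5)
f(O) = √(5 + O) (f(O) = √(O + 5) = √(5 + O))
f(N) + 3169 = √(5 + 134) + 3169 = √139 + 3169 = 3169 + √139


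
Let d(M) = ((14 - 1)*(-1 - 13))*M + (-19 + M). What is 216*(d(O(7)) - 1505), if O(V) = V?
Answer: -602856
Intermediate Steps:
d(M) = -19 - 181*M (d(M) = (13*(-14))*M + (-19 + M) = -182*M + (-19 + M) = -19 - 181*M)
216*(d(O(7)) - 1505) = 216*((-19 - 181*7) - 1505) = 216*((-19 - 1267) - 1505) = 216*(-1286 - 1505) = 216*(-2791) = -602856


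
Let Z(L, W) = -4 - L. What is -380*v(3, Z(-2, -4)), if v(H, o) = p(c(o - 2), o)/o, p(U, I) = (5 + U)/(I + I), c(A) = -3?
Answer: -95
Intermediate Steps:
p(U, I) = (5 + U)/(2*I) (p(U, I) = (5 + U)/((2*I)) = (5 + U)*(1/(2*I)) = (5 + U)/(2*I))
v(H, o) = o**(-2) (v(H, o) = ((5 - 3)/(2*o))/o = ((1/2)*2/o)/o = 1/(o*o) = o**(-2))
-380*v(3, Z(-2, -4)) = -380/(-4 - 1*(-2))**2 = -380/(-4 + 2)**2 = -380/(-2)**2 = -380*1/4 = -95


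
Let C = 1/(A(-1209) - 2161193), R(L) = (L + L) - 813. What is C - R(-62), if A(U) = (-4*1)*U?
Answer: 2020506508/2156357 ≈ 937.00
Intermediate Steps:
R(L) = -813 + 2*L (R(L) = 2*L - 813 = -813 + 2*L)
A(U) = -4*U
C = -1/2156357 (C = 1/(-4*(-1209) - 2161193) = 1/(4836 - 2161193) = 1/(-2156357) = -1/2156357 ≈ -4.6374e-7)
C - R(-62) = -1/2156357 - (-813 + 2*(-62)) = -1/2156357 - (-813 - 124) = -1/2156357 - 1*(-937) = -1/2156357 + 937 = 2020506508/2156357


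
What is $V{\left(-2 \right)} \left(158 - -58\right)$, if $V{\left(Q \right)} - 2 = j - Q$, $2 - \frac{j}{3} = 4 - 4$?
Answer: $2160$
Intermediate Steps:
$j = 6$ ($j = 6 - 3 \left(4 - 4\right) = 6 - 0 = 6 + 0 = 6$)
$V{\left(Q \right)} = 8 - Q$ ($V{\left(Q \right)} = 2 - \left(-6 + Q\right) = 8 - Q$)
$V{\left(-2 \right)} \left(158 - -58\right) = \left(8 - -2\right) \left(158 - -58\right) = \left(8 + 2\right) \left(158 + 58\right) = 10 \cdot 216 = 2160$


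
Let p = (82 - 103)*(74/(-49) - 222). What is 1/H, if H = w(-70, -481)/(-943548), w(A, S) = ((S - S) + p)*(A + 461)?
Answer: -550403/1070558 ≈ -0.51413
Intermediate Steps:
p = 32856/7 (p = -21*(74*(-1/49) - 222) = -21*(-74/49 - 222) = -21*(-10952/49) = 32856/7 ≈ 4693.7)
w(A, S) = 15146616/7 + 32856*A/7 (w(A, S) = ((S - S) + 32856/7)*(A + 461) = (0 + 32856/7)*(461 + A) = 32856*(461 + A)/7 = 15146616/7 + 32856*A/7)
H = -1070558/550403 (H = (15146616/7 + (32856/7)*(-70))/(-943548) = (15146616/7 - 328560)*(-1/943548) = (12846696/7)*(-1/943548) = -1070558/550403 ≈ -1.9450)
1/H = 1/(-1070558/550403) = -550403/1070558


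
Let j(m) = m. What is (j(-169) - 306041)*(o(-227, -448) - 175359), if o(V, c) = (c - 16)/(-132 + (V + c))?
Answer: 14444359395430/269 ≈ 5.3697e+10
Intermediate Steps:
o(V, c) = (-16 + c)/(-132 + V + c)
(j(-169) - 306041)*(o(-227, -448) - 175359) = (-169 - 306041)*((-16 - 448)/(-132 - 227 - 448) - 175359) = -306210*(-464/(-807) - 175359) = -306210*(-1/807*(-464) - 175359) = -306210*(464/807 - 175359) = -306210*(-141514249/807) = 14444359395430/269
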